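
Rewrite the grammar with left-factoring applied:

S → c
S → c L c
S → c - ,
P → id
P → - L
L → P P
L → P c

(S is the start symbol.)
Left-factoring transforms A → αβ₁ | αβ₂ into A → αA' and A' → β₁ | β₂
(α is the longest common prefix among the alternatives). Repeat until
no nonterminal has two alternatives with a common prefix.

Round 1: S has alternatives sharing prefix 'c'. Introduce S': S → c S'
  Add: S' → ε
  Add: S' → L c
  Add: S' → - ,

Round 2: L has alternatives sharing prefix 'P'. Introduce L': L → P L'
  Add: L' → P
  Add: L' → c

No remaining common prefixes — done.

Resulting grammar:
S → c S'
S' → ε
S' → L c
S' → - ,
P → id
P → - L
L → P L'
L' → P
L' → c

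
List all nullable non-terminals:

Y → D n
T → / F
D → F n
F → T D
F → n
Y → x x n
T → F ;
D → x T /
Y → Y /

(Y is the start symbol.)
None

A non-terminal is nullable if it can derive ε (the empty string): either it has an ε-production, or it has a production whose right-hand side consists entirely of nullable non-terminals.

There are no ε-productions, so no non-terminal can derive ε.
No non-terminals are nullable.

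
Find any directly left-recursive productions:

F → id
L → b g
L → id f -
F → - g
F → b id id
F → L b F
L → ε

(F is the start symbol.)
No direct left recursion

F → id: starts with id
L → b g: starts with b
L → id f -: starts with id
F → - g: starts with '-'
F → b id id: starts with b
F → L b F: starts with L
L → ε: starts with ε

No direct left recursion found.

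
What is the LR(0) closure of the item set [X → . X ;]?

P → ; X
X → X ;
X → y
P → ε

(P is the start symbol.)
{ [X → . X ;], [X → . y] }

To compute CLOSURE, for each item [A → α.Bβ] where B is a non-terminal, add [B → .γ] for all productions B → γ; repeat for the newly added items until nothing changes.

Start with: [X → . X ;]
  [X → . X ;] has the dot before X: add [X → . y]
No further items can be added.

CLOSURE = { [X → . X ;], [X → . y] }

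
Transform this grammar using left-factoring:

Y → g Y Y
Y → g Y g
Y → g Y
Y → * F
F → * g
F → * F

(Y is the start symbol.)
Y → g Y Y'
Y' → Y
Y' → g
Y' → ε
Y → * F
F → * F'
F' → g
F' → F

Left-factoring transforms A → αβ₁ | αβ₂ into A → αA' and A' → β₁ | β₂
(α is the longest common prefix among the alternatives). Repeat until
no nonterminal has two alternatives with a common prefix.

Round 1: Y has alternatives sharing prefix 'g Y'. Introduce Y': Y → g Y Y'
  Add: Y' → Y
  Add: Y' → g
  Add: Y' → ε

Round 2: F has alternatives sharing prefix '*'. Introduce F': F → * F'
  Add: F' → g
  Add: F' → F

No remaining common prefixes — done.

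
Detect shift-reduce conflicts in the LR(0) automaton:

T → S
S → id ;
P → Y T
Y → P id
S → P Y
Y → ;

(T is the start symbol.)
Yes — I10: [S → P Y .] vs [S → . id ;]

A shift-reduce conflict occurs when an LR(0) state has both:
  - a complete (reduce) item [A → α .] (dot at the end), and
  - a shift item [B → β . c γ] (dot before a terminal).

Augment with T' → T and build the canonical LR(0) collection (I0 = CLOSURE({[T' → . T]}), then GOTO on every symbol after a dot until no new states appear). It has 12 states:
  I0: { [P → . Y T], [S → . P Y], [S → . id ;], [T → . S], [T' → . T], [Y → . ;], [Y → . P id] }  — shift
  I1: { [Y → ; .] }  — reduce
  I2: { [P → . Y T], [S → P . Y], [Y → . ;], [Y → . P id], [Y → P . id] }  — shift
  I3: { [T → S .] }  — reduce
  I4: { [T' → T .] }  — accept
  I5: { [P → . Y T], [P → Y . T], [S → . P Y], [S → . id ;], [T → . S], [Y → . ;], [Y → . P id] }  — shift
  I6: { [S → id . ;] }  — shift
  I7: { [S → id ; .] }  — reduce
  I8: { [P → Y T .] }  — reduce
  I9: { [Y → P . id] }  — shift
  I10: { [P → . Y T], [P → Y . T], [S → . P Y], [S → . id ;], [S → P Y .], [T → . S], [Y → . ;], [Y → . P id] }  — shift, reduce
  I11: { [Y → P id .] }  — reduce

I10 contains reduce item [S → P Y .] and shift items [S → . id ;], [Y → . ;] — shift-reduce conflict.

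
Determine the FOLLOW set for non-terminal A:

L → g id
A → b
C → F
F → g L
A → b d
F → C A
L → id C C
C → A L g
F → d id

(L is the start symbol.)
{ $, 'b', 'd', 'g', 'id' }

To compute FOLLOW(A), find every occurrence of A on a right-hand side N → α A β: add FIRST(β) \ {ε}, and if β is empty or nullable also add FOLLOW(N). Iterate to a fixed point.

In F → C A: A is at the end, add FOLLOW(F)
In C → A L g: A is followed by L g, add FIRST(L g) \ {ε} = { 'g', 'id' }

The FOLLOW sets referred to above (computed the same way, to a fixed point):
  FOLLOW(F) = { $, 'b', 'd', 'g' }

Taking the union: FOLLOW(A) = { $, 'b', 'd', 'g', 'id' }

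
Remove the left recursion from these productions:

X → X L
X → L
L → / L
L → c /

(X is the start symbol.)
X → L X'
X' → L X'
X' → ε
L → / L
L → c /

X is directly left-recursive. The standard transformation for
  A → A α₁ | ... | A α_m | β₁ | ... | β_n
is
  A  → β₁ A' | ... | β_n A'
  A' → α₁ A' | ... | α_m A' | ε

X → L becomes X → L X'
X → X L becomes X' → L X'
Add X' → ε

Productions for other non-terminals are unchanged:
  L → / L
  L → c /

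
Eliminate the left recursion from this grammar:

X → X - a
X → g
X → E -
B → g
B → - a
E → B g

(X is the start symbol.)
X is directly left-recursive. The standard transformation for
  A → A α₁ | ... | A α_m | β₁ | ... | β_n
is
  A  → β₁ A' | ... | β_n A'
  A' → α₁ A' | ... | α_m A' | ε

X → g becomes X → g X'
X → E - becomes X → E - X'
X → X - a becomes X' → - a X'
Add X' → ε

Productions for other non-terminals are unchanged:
  B → g
  B → - a
  E → B g

Resulting grammar:
X → g X'
X → E - X'
X' → - a X'
X' → ε
B → g
B → - a
E → B g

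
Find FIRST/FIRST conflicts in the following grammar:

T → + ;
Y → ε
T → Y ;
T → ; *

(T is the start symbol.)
A FIRST/FIRST conflict occurs when two productions N → α and N → β for the same non-terminal have FIRST(α) ∩ FIRST(β) ≠ ∅ (with ε ∈ FIRST of a nullable right-hand side, so two nullable alternatives also conflict).

FIRST sets of the non-terminals at (or reachable through a nullable prefix from) the front of some alternative:
  FIRST(Y) = { ε }

Productions for T:
  T → + ;: FIRST = { '+' }
  T → Y ;: FIRST = { ';' }
  T → ; *: FIRST = { ';' }
Y has only one production, so no FIRST/FIRST conflict is possible there.

Conflict for T: T → Y ; and T → ; *
  Overlap: { ';' }

Answer: Yes. T → Y ';' / T → ';' '*' on { ';' }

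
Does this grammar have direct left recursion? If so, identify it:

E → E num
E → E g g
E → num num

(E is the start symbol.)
E → E num: LEFT RECURSIVE (starts with E)
E → E g g: LEFT RECURSIVE (starts with E)
E → num num: starts with num

The grammar has direct left recursion on: E.

Answer: Yes, E is left-recursive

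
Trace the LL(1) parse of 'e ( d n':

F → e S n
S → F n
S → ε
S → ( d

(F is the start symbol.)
Stack is shown with the top on the left.

Stack    Input      Action
--------------------------
F $      e ( d n $  output F → e S n
e S n $  e ( d n $  match 'e'
S n $    ( d n $    output S → ( d
( d n $  ( d n $    match '('
d n $    d n $      match 'd'
n $      n $        match 'n'
$        $          accept

The string is accepted.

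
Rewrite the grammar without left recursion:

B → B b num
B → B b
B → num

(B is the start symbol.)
B → num B'
B' → b num B'
B' → b B'
B' → ε

B is directly left-recursive. The standard transformation for
  A → A α₁ | ... | A α_m | β₁ | ... | β_n
is
  A  → β₁ A' | ... | β_n A'
  A' → α₁ A' | ... | α_m A' | ε

B → num becomes B → num B'
B → B b num becomes B' → b num B'
B → B b becomes B' → b B'
Add B' → ε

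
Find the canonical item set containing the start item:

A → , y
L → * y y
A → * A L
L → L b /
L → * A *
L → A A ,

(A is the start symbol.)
First, augment the grammar with A' → A
I₀ = CLOSURE({ [A' → . A] }):
  [A' → . A] has the dot before A: add [A → . , y], [A → . * A L]
No further items can be added.

I₀ = { [A → . * A L], [A → . , y], [A' → . A] }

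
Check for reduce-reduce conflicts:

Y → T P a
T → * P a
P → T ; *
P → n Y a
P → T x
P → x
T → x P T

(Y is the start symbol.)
No reduce-reduce conflicts

A reduce-reduce conflict occurs when an LR(0) state has two complete items [A → α .] and [B → β .] — both call for a reduction, and with no lookahead the parser cannot choose between them.

Augment with Y' → Y and build the canonical LR(0) collection (I0 = CLOSURE({[Y' → . Y]}), then GOTO on every symbol after a dot until no new states appear). It has 19 states:
  I0: { [T → . * P a], [T → . x P T], [Y → . T P a], [Y' → . Y] }  — shift
  I1: { [P → . T ; *], [P → . T x], [P → . n Y a], [P → . x], [T → * . P a], [T → . * P a], [T → . x P T] }  — shift
  I2: { [P → . T ; *], [P → . T x], [P → . n Y a], [P → . x], [T → . * P a], [T → . x P T], [Y → T . P a] }  — shift
  I3: { [Y' → Y .] }  — accept
  I4: { [P → . T ; *], [P → . T x], [P → . n Y a], [P → . x], [T → . * P a], [T → . x P T], [T → x . P T] }  — shift
  I5: { [T → . * P a], [T → . x P T], [T → x P . T] }  — shift
  I6: { [P → T . ; *], [P → T . x] }  — shift
  I7: { [P → n . Y a], [T → . * P a], [T → . x P T], [Y → . T P a] }  — shift
  I8: { [P → . T ; *], [P → . T x], [P → . n Y a], [P → . x], [P → x .], [T → . * P a], [T → . x P T], [T → x . P T] }  — shift, reduce
  I9: { [P → n Y . a] }  — shift
  I10: { [P → n Y a .] }  — reduce
  I11: { [P → T ; . *] }  — shift
  I12: { [P → T x .] }  — reduce
  I13: { [P → T ; * .] }  — reduce
  I14: { [T → x P T .] }  — reduce
  I15: { [Y → T P . a] }  — shift
  I16: { [Y → T P a .] }  — reduce
  I17: { [T → * P . a] }  — shift
  I18: { [T → * P a .] }  — reduce

No state contains more than one complete item.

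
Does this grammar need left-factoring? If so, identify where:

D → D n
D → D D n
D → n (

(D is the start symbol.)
Left-factoring is needed when two productions for the same non-terminal
share a common prefix on the right-hand side.

Productions for D:
  D → D n
  D → D D n
  D → n (

Found common prefix 'D' in productions for D

Answer: Yes, D has productions with common prefix 'D'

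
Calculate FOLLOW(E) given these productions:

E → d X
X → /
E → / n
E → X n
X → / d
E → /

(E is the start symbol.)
{ $ }

To compute FOLLOW(E), find every occurrence of E on a right-hand side N → α E β: add FIRST(β) \ {ε}, and if β is empty or nullable also add FOLLOW(N). Iterate to a fixed point.

E is the start symbol, so $ ∈ FOLLOW(E).
E does not occur on any right-hand side.

Taking the union: FOLLOW(E) = { $ }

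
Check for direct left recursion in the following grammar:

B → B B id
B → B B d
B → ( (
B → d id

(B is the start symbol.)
B → B B id: LEFT RECURSIVE (starts with B)
B → B B d: LEFT RECURSIVE (starts with B)
B → ( (: starts with '('
B → d id: starts with d

The grammar has direct left recursion on: B.

Answer: Yes, B is left-recursive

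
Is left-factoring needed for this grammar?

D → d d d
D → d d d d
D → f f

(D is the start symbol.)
Yes, D has productions with common prefix 'd d d'

Left-factoring is needed when two productions for the same non-terminal
share a common prefix on the right-hand side.

Productions for D:
  D → d d d
  D → d d d d
  D → f f

Found common prefix 'd d d' in productions for D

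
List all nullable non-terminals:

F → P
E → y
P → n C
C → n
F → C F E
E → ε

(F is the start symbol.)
A non-terminal is nullable if it can derive ε (the empty string): either it has an ε-production, or it has a production whose right-hand side consists entirely of nullable non-terminals.

ε-productions: E → ε
So E is immediately nullable.
No further non-terminal can be added: every production for the remaining non-terminals contains a terminal or a non-nullable non-terminal.
Nullable = { 'E' }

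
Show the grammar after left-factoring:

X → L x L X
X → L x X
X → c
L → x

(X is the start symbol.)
Left-factoring transforms A → αβ₁ | αβ₂ into A → αA' and A' → β₁ | β₂
(α is the longest common prefix among the alternatives). Repeat until
no nonterminal has two alternatives with a common prefix.

Round 1: X has alternatives sharing prefix 'L x'. Introduce X': X → L x X'
  Add: X' → L X
  Add: X' → X

No remaining common prefixes — done.

Resulting grammar:
X → L x X'
X' → L X
X' → X
X → c
L → x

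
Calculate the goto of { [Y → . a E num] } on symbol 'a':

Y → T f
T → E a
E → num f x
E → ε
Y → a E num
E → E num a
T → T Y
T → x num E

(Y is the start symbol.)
{ [E → . E num a], [E → . num f x], [E → .], [Y → a . E num] }

GOTO(I, 'a') = CLOSURE({ [A → αX.β] : [A → α.Xβ] ∈ I, X = 'a' })

Items with dot before 'a', with the dot advanced:
  [Y → . a E num] → [Y → a . E num]
Closure of the advanced items:
  [Y → a . E num] has the dot before E: add [E → . num f x], [E → .], [E → . E num a]

GOTO = { [E → . E num a], [E → . num f x], [E → .], [Y → a . E num] }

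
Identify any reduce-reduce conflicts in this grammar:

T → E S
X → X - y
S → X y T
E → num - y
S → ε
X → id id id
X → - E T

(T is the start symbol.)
No reduce-reduce conflicts

Augment with T' → T and build the canonical LR(0) collection (I0 = CLOSURE({[T' → . T]}), then GOTO on every symbol after a dot until no new states appear). It has 18 states:
  I0: { [E → . num - y], [T → . E S], [T' → . T] }  — shift
  I1: { [S → . X y T], [S → .], [T → E . S], [X → . - E T], [X → . X - y], [X → . id id id] }  — shift, reduce
  I2: { [T' → T .] }  — accept
  I3: { [E → num . - y] }  — shift
  I4: { [E → num - . y] }  — shift
  I5: { [E → num - y .] }  — reduce
  I6: { [E → . num - y], [X → - . E T] }  — shift
  I7: { [T → E S .] }  — reduce
  I8: { [S → X . y T], [X → X . - y] }  — shift
  I9: { [X → id . id id] }  — shift
  I10: { [X → id id . id] }  — shift
  I11: { [X → id id id .] }  — reduce
  I12: { [X → X - . y] }  — shift
  I13: { [E → . num - y], [S → X y . T], [T → . E S] }  — shift
  I14: { [S → X y T .] }  — reduce
  I15: { [X → X - y .] }  — reduce
  I16: { [E → . num - y], [T → . E S], [X → - E . T] }  — shift
  I17: { [X → - E T .] }  — reduce

No state contains more than one complete item.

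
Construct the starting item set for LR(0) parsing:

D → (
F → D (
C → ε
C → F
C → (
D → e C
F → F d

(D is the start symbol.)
First, augment the grammar with D' → D
I₀ = CLOSURE({ [D' → . D] }):
  [D' → . D] has the dot before D: add [D → . (], [D → . e C]
No further items can be added.

I₀ = { [D → . (], [D → . e C], [D' → . D] }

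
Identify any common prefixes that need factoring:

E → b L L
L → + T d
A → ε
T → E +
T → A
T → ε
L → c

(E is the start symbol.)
No, left-factoring is not needed

Left-factoring is needed when two productions for the same non-terminal
share a common prefix on the right-hand side.

Productions for L:
  L → + T d
  L → c
Productions for T:
  T → E +
  T → A
  T → ε

No common prefixes found.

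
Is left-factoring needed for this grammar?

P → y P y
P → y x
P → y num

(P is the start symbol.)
Left-factoring is needed when two productions for the same non-terminal
share a common prefix on the right-hand side.

Productions for P:
  P → y P y
  P → y x
  P → y num

Found common prefix 'y' in productions for P

Answer: Yes, P has productions with common prefix 'y'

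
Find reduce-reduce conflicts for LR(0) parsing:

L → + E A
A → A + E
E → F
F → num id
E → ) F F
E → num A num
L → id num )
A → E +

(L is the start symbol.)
A reduce-reduce conflict occurs when an LR(0) state has two complete items [A → α .] and [B → β .] — both call for a reduction, and with no lookahead the parser cannot choose between them.

Augment with L' → L and build the canonical LR(0) collection (I0 = CLOSURE({[L' → . L]}), then GOTO on every symbol after a dot until no new states appear). It has 21 states:
  I0: { [L → . + E A], [L → . id num )], [L' → . L] }  — shift
  I1: { [E → . ) F F], [E → . F], [E → . num A num], [F → . num id], [L → + . E A] }  — shift
  I2: { [L' → L .] }  — accept
  I3: { [L → id . num )] }  — shift
  I4: { [L → id num . )] }  — shift
  I5: { [L → id num ) .] }  — reduce
  I6: { [E → ) . F F], [F → . num id] }  — shift
  I7: { [A → . A + E], [A → . E +], [E → . ) F F], [E → . F], [E → . num A num], [F → . num id], [L → + E . A] }  — shift
  I8: { [E → F .] }  — reduce
  I9: { [A → . A + E], [A → . E +], [E → . ) F F], [E → . F], [E → . num A num], [E → num . A num], [F → . num id], [F → num . id] }  — shift
  I10: { [A → A . + E], [E → num A . num] }  — shift
  I11: { [A → E . +] }  — shift
  I12: { [F → num id .] }  — reduce
  I13: { [A → E + .] }  — reduce
  I14: { [A → A + . E], [E → . ) F F], [E → . F], [E → . num A num], [F → . num id] }  — shift
  I15: { [E → num A num .] }  — reduce
  I16: { [A → A + E .] }  — reduce
  I17: { [A → A . + E], [L → + E A .] }  — shift, reduce
  I18: { [E → ) F . F], [F → . num id] }  — shift
  I19: { [F → num . id] }  — shift
  I20: { [E → ) F F .] }  — reduce

No state contains more than one complete item.

Answer: No reduce-reduce conflicts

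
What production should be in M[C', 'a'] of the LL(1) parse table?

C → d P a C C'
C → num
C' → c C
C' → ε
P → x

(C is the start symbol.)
To find M[C', 'a'], we find productions for C' where 'a' is in the predict set (PREDICT(N → α) = (FIRST(α) \ {ε}) ∪ (FOLLOW(N) if α ⇒* ε)).

Relevant sets:
  FOLLOW(C') = { $, 'c' }

C' → c C: PREDICT = { 'c' }
C' → ε: PREDICT = { $, 'c' }

M[C', 'a'] is empty (no production applies)

Answer: Empty (error entry)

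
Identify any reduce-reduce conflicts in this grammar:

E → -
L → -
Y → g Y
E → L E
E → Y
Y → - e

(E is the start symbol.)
A reduce-reduce conflict occurs when an LR(0) state has two complete items [A → α .] and [B → β .] — both call for a reduction, and with no lookahead the parser cannot choose between them.

Augment with E' → E and build the canonical LR(0) collection (I0 = CLOSURE({[E' → . E]}), then GOTO on every symbol after a dot until no new states appear). It has 10 states:
  I0: { [E → . -], [E → . L E], [E → . Y], [E' → . E], [L → . -], [Y → . - e], [Y → . g Y] }  — shift
  I1: { [E → - .], [L → - .], [Y → - . e] }  — shift, 2 reduces
  I2: { [E' → E .] }  — accept
  I3: { [E → . -], [E → . L E], [E → . Y], [E → L . E], [L → . -], [Y → . - e], [Y → . g Y] }  — shift
  I4: { [E → Y .] }  — reduce
  I5: { [Y → . - e], [Y → . g Y], [Y → g . Y] }  — shift
  I6: { [Y → - . e] }  — shift
  I7: { [Y → g Y .] }  — reduce
  I8: { [Y → - e .] }  — reduce
  I9: { [E → L E .] }  — reduce

I1 contains complete items [E → - .], [L → - .] — reduce-reduce conflict.

Answer: Yes — I1: [E → - .] vs [L → - .]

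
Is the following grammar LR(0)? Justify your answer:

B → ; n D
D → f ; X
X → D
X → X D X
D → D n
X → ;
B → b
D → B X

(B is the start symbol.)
Augment with B' → B and build the canonical LR(0) collection (I0 = CLOSURE({[B' → . B]}), then GOTO on every symbol after a dot until no new states appear). It has 16 states:
  I0: { [B → . ; n D], [B → . b], [B' → . B] }  — shift
  I1: { [B → ; . n D] }  — shift
  I2: { [B' → B .] }  — accept
  I3: { [B → b .] }  — reduce
  I4: { [B → . ; n D], [B → . b], [B → ; n . D], [D → . B X], [D → . D n], [D → . f ; X] }  — shift
  I5: { [B → . ; n D], [B → . b], [D → . B X], [D → . D n], [D → . f ; X], [D → B . X], [X → . ;], [X → . D], [X → . X D X] }  — shift
  I6: { [B → ; n D .], [D → D . n] }  — shift, reduce
  I7: { [D → f . ; X] }  — shift
  I8: { [B → . ; n D], [B → . b], [D → . B X], [D → . D n], [D → . f ; X], [D → f ; . X], [X → . ;], [X → . D], [X → . X D X] }  — shift
  I9: { [B → ; . n D], [X → ; .] }  — shift, reduce
  I10: { [D → D . n], [X → D .] }  — shift, reduce
  I11: { [B → . ; n D], [B → . b], [D → . B X], [D → . D n], [D → . f ; X], [D → f ; X .], [X → X . D X] }  — shift, reduce
  I12: { [B → . ; n D], [B → . b], [D → . B X], [D → . D n], [D → . f ; X], [D → D . n], [X → . ;], [X → . D], [X → . X D X], [X → X D . X] }  — shift
  I13: { [B → . ; n D], [B → . b], [D → . B X], [D → . D n], [D → . f ; X], [X → X . D X], [X → X D X .] }  — shift, reduce
  I14: { [D → D n .] }  — reduce
  I15: { [B → . ; n D], [B → . b], [D → . B X], [D → . D n], [D → . f ; X], [D → B X .], [X → X . D X] }  — shift, reduce

Conflict in state I6:
  Shift-reduce conflict between [B → ; n D .] and [D → D . n]
So the grammar is NOT LR(0).

Answer: No. Shift-reduce conflict between [B → ; n D .] and [D → D . n]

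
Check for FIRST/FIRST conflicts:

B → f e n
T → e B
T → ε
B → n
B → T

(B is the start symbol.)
No FIRST/FIRST conflicts.

A FIRST/FIRST conflict occurs when two productions N → α and N → β for the same non-terminal have FIRST(α) ∩ FIRST(β) ≠ ∅ (with ε ∈ FIRST of a nullable right-hand side, so two nullable alternatives also conflict).

FIRST sets of the non-terminals at (or reachable through a nullable prefix from) the front of some alternative:
  FIRST(T) = { 'e', ε }

Productions for B:
  B → f e n: FIRST = { 'f' }
  B → n: FIRST = { 'n' }
  B → T: FIRST = { 'e', ε }
Productions for T:
  T → e B: FIRST = { 'e' }
  T → ε: FIRST = { ε }

All alternatives of each non-terminal have pairwise disjoint FIRST sets.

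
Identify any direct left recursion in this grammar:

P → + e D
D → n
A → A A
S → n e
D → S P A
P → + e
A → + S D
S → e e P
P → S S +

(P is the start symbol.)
Yes, A is left-recursive

Direct left recursion occurs when N → N α for some non-terminal N (the right-hand side begins with the left-hand side itself).

P → + e D: starts with '+'
D → n: starts with n
A → A A: LEFT RECURSIVE (starts with A)
S → n e: starts with n
D → S P A: starts with S
P → + e: starts with '+'
A → + S D: starts with '+'
S → e e P: starts with e
P → S S +: starts with S

The grammar has direct left recursion on: A.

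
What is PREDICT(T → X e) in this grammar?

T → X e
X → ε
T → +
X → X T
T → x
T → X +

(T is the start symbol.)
{ '+', 'e', 'x' }

PREDICT(T → X e) = (FIRST(RHS) \ {ε}) ∪ (FOLLOW(T) if ε ∈ FIRST(RHS), i.e. RHS ⇒* ε)
FIRST(X) = { '+', 'e', 'x', ε }
FIRST(X e) = { '+', 'e', 'x' }
ε ∉ FIRST(X e), so FOLLOW(T) is not added.
PREDICT(T → X e) = { '+', 'e', 'x' }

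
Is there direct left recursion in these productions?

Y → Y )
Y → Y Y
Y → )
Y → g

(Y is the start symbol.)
Direct left recursion occurs when N → N α for some non-terminal N (the right-hand side begins with the left-hand side itself).

Y → Y ): LEFT RECURSIVE (starts with Y)
Y → Y Y: LEFT RECURSIVE (starts with Y)
Y → ): starts with ')'
Y → g: starts with g

The grammar has direct left recursion on: Y.

Answer: Yes, Y is left-recursive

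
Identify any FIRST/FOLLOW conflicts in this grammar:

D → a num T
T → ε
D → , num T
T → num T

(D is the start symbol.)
Nullable non-terminals: T.

T: nullable alternative(s) T → ε; FOLLOW(T) = { $ }
  T → ε: FIRST \ {ε} = { } — this is the only nullable alternative, skip
  T → num T: FIRST \ {ε} = { 'num' } — disjoint from FOLLOW(T)

D has no nullable alternative, so no FIRST/FOLLOW check is needed there.

No FIRST/FOLLOW conflicts found.

Answer: No FIRST/FOLLOW conflicts.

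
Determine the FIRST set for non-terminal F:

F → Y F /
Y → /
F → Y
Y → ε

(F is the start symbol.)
{ '/', ε }

FIRST sets of the other non-terminals involved (by the same procedure, iterated to a fixed point):
  FIRST(Y) = { '/', ε }

From F → Y F /:
  - Y is a non-terminal: add FIRST(Y) \ {ε} = { '/' }
    Y is nullable, so continue to the next symbol
  - F is the symbol being defined: contributes nothing new
    F is nullable, so continue to the next symbol
  - '/' is a terminal: add '/' and stop
From F → Y:
  - Y is a non-terminal: add FIRST(Y) \ {ε} = { '/' }
    Y is nullable and nothing follows, so the whole right-hand side can vanish: ε ∈ FIRST(F)

Collecting: FIRST(F) = { '/', ε }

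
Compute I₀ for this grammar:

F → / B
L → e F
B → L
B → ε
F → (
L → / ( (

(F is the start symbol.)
{ [F → . (], [F → . / B], [F' → . F] }

First, augment the grammar with F' → F
I₀ = CLOSURE({ [F' → . F] }):
  [F' → . F] has the dot before F: add [F → . / B], [F → . (]
No further items can be added.

I₀ = { [F → . (], [F → . / B], [F' → . F] }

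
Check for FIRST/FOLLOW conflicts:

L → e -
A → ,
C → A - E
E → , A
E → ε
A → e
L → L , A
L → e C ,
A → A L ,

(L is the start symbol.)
Yes. E → ',' A with FOLLOW(E) on { ',' }

Nullable non-terminals: E.

E: nullable alternative(s) E → ε; FOLLOW(E) = { ',' }
  E → , A: FIRST \ {ε} = { ',' } — overlaps FOLLOW(E) on { ',' }: CONFLICT
  E → ε: FIRST \ {ε} = { } — this is the only nullable alternative, skip

A, C, L have no nullable alternative, so no FIRST/FOLLOW check is needed there.

So the grammar has 1 FIRST/FOLLOW conflict (marked CONFLICT above).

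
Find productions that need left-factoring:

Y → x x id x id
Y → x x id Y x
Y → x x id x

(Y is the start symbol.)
Yes, Y has productions with common prefix 'x x id'

Left-factoring is needed when two productions for the same non-terminal
share a common prefix on the right-hand side.

Productions for Y:
  Y → x x id x id
  Y → x x id Y x
  Y → x x id x

Found common prefix 'x x id' in productions for Y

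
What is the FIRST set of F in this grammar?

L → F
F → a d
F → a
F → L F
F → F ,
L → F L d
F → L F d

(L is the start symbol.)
{ 'a' }

To compute FIRST(F), examine every production with F on the left-hand side, reading each right-hand side left to right until a non-nullable symbol is reached.

FIRST sets of the other non-terminals involved (by the same procedure, iterated to a fixed point):
  FIRST(L) = { 'a' }

From F → a d:
  - a is a terminal: add 'a' and stop
From F → a:
  - a is a terminal: add 'a' and stop
From F → L F:
  - L is a non-terminal: add FIRST(L) \ {ε} = { 'a' }
    L is not nullable, so stop
From F → F ,:
  - F is the symbol being defined: contributes nothing new
    F is not nullable, so stop
From F → L F d:
  - L is a non-terminal: add FIRST(L) \ {ε} = { 'a' }
    L is not nullable, so stop

Collecting: FIRST(F) = { 'a' }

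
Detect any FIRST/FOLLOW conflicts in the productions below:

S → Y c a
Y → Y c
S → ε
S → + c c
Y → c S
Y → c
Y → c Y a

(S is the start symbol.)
A FIRST/FOLLOW conflict occurs when a non-terminal N has a nullable alternative N → β (β ⇒* ε) and another alternative N → α with FIRST(α) ∩ FOLLOW(N) ≠ ∅: on such a lookahead the parser cannot decide between expanding α and letting N vanish via β.

Nullable non-terminals: S.
FIRST sets used below: FIRST(Y) = { 'c' }

S: nullable alternative(s) S → ε; FOLLOW(S) = { $, 'a', 'c' }
  S → Y c a: FIRST \ {ε} = { 'c' } — overlaps FOLLOW(S) on { 'c' }: CONFLICT
  S → ε: FIRST \ {ε} = { } — this is the only nullable alternative, skip
  S → + c c: FIRST \ {ε} = { '+' } — disjoint from FOLLOW(S)

Y has no nullable alternative, so no FIRST/FOLLOW check is needed there.

So the grammar has 1 FIRST/FOLLOW conflict (marked CONFLICT above).

Answer: Yes. S → Y c a with FOLLOW(S) on { 'c' }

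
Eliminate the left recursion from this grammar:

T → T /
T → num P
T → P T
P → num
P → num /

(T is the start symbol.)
T is directly left-recursive. The standard transformation for
  A → A α₁ | ... | A α_m | β₁ | ... | β_n
is
  A  → β₁ A' | ... | β_n A'
  A' → α₁ A' | ... | α_m A' | ε

T → num P becomes T → num P T'
T → P T becomes T → P T T'
T → T / becomes T' → / T'
Add T' → ε

Productions for other non-terminals are unchanged:
  P → num
  P → num /

Resulting grammar:
T → num P T'
T → P T T'
T' → / T'
T' → ε
P → num
P → num /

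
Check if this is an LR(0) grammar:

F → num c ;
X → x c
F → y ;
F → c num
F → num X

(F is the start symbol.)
A grammar is LR(0) if no state in the canonical LR(0) collection has:
  - both a shift item (dot before a terminal) and a complete item (shift-reduce conflict), or
  - two or more complete items (reduce-reduce conflict; the accept item [F' → F .] counts as a complete item here).

Augment with F' → F and build the canonical LR(0) collection (I0 = CLOSURE({[F' → . F]}), then GOTO on every symbol after a dot until no new states appear). It has 12 states:
  I0: { [F → . c num], [F → . num X], [F → . num c ;], [F → . y ;], [F' → . F] }  — shift
  I1: { [F' → F .] }  — accept
  I2: { [F → c . num] }  — shift
  I3: { [F → num . X], [F → num . c ;], [X → . x c] }  — shift
  I4: { [F → y . ;] }  — shift
  I5: { [F → y ; .] }  — reduce
  I6: { [F → num X .] }  — reduce
  I7: { [F → num c . ;] }  — shift
  I8: { [X → x . c] }  — shift
  I9: { [X → x c .] }  — reduce
  I10: { [F → num c ; .] }  — reduce
  I11: { [F → c num .] }  — reduce

Every state is either a pure shift/goto state or contains exactly one complete item and nothing to shift — no conflicts. The grammar is LR(0).

Answer: Yes, the grammar is LR(0)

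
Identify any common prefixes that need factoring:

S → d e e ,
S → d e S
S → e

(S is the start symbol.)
Left-factoring is needed when two productions for the same non-terminal
share a common prefix on the right-hand side.

Productions for S:
  S → d e e ,
  S → d e S
  S → e

Found common prefix 'd e' in productions for S

Answer: Yes, S has productions with common prefix 'd e'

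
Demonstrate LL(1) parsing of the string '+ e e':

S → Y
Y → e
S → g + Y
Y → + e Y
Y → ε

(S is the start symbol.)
LL(1) parsing maintains a stack (initially the start symbol over $) and the input. At each step: if the stack top is a terminal, match it against the current input token; if it is a non-terminal N, replace it with the RHS of M[N, lookahead] (the unique production whose predict set contains the lookahead).

Stack is shown with the top on the left.

Stack    Input    Action
------------------------
S $      + e e $  output S → Y
Y $      + e e $  output Y → + e Y
+ e Y $  + e e $  match '+'
e Y $    e e $    match 'e'
Y $      e $      output Y → e
e $      e $      match 'e'
$        $        accept

The string is accepted.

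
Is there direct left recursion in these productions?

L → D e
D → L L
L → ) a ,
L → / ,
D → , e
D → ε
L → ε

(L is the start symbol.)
L → D e: starts with D
D → L L: starts with L
L → ) a ,: starts with ')'
L → / ,: starts with '/'
D → , e: starts with ','
D → ε: starts with ε
L → ε: starts with ε

No direct left recursion found.

Answer: No direct left recursion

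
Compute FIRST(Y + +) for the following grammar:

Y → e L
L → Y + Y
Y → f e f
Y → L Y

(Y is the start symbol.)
{ 'e', 'f' }

FIRST sets of the non-terminals involved (from the grammar, by fixed-point iteration):
  FIRST(Y) = { 'e', 'f' }

To compute FIRST(Y + +), process the symbols left to right:
Symbol Y is a non-terminal. Add FIRST(Y) \ {ε} = { 'e', 'f' }
Y is not nullable (ε ∉ FIRST(Y)), so stop here.
FIRST(Y + +) = { 'e', 'f' }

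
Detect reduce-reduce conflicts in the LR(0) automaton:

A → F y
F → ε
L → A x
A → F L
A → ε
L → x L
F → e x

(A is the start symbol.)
Yes — I0: [A → .] vs [F → .]; I2: [A → .] vs [F → .]; I7: [A → .] vs [F → .]

A reduce-reduce conflict occurs when an LR(0) state has two complete items [A → α .] and [B → β .] — both call for a reduction, and with no lookahead the parser cannot choose between them.

Augment with A' → A and build the canonical LR(0) collection (I0 = CLOSURE({[A' → . A]}), then GOTO on every symbol after a dot until no new states appear). It has 11 states:
  I0: { [A → . F L], [A → . F y], [A → .], [A' → . A], [F → . e x], [F → .] }  — shift, 2 reduces
  I1: { [A' → A .] }  — accept
  I2: { [A → . F L], [A → . F y], [A → .], [A → F . L], [A → F . y], [F → . e x], [F → .], [L → . A x], [L → . x L] }  — shift, 2 reduces
  I3: { [F → e . x] }  — shift
  I4: { [F → e x .] }  — reduce
  I5: { [L → A . x] }  — shift
  I6: { [A → F L .] }  — reduce
  I7: { [A → . F L], [A → . F y], [A → .], [F → . e x], [F → .], [L → . A x], [L → . x L], [L → x . L] }  — shift, 2 reduces
  I8: { [A → F y .] }  — reduce
  I9: { [L → x L .] }  — reduce
  I10: { [L → A x .] }  — reduce

I0 contains complete items [A → .], [F → .] — reduce-reduce conflict.
I2 contains complete items [A → .], [F → .] — reduce-reduce conflict.
I7 contains complete items [A → .], [F → .] — reduce-reduce conflict.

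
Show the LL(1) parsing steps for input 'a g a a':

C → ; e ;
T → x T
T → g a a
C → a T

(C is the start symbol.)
LL(1) parsing maintains a stack (initially the start symbol over $) and the input. At each step: if the stack top is a terminal, match it against the current input token; if it is a non-terminal N, replace it with the RHS of M[N, lookahead] (the unique production whose predict set contains the lookahead).

Stack is shown with the top on the left.

Stack    Input      Action
--------------------------
C $      a g a a $  output C → a T
a T $    a g a a $  match 'a'
T $      g a a $    output T → g a a
g a a $  g a a $    match 'g'
a a $    a a $      match 'a'
a $      a $        match 'a'
$        $          accept

The string is accepted.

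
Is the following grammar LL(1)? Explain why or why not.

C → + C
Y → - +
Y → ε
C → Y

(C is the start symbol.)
Yes, the grammar is LL(1).

A grammar is LL(1) if for each non-terminal N with multiple productions, the predict sets of those productions are pairwise disjoint, where PREDICT(N → α) = (FIRST(α) \ {ε}) ∪ (FOLLOW(N) if α ⇒* ε).

Relevant sets:
  FIRST(Y) = { '-', ε }
  FOLLOW(C) = { $ }
  FOLLOW(Y) = { $ }

For C:
  PREDICT(C → '+' C) = { '+' }
  PREDICT(C → Y) = { $, '-' }
For Y:
  PREDICT(Y → '-' '+') = { '-' }
  PREDICT(Y → ε) = { $ }

All predict sets are disjoint. The grammar IS LL(1).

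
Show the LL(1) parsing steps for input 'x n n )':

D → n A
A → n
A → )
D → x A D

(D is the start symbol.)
LL(1) parsing maintains a stack (initially the start symbol over $) and the input. At each step: if the stack top is a terminal, match it against the current input token; if it is a non-terminal N, replace it with the RHS of M[N, lookahead] (the unique production whose predict set contains the lookahead).

Stack is shown with the top on the left.

Stack    Input      Action
--------------------------
D $      x n n ) $  output D → x A D
x A D $  x n n ) $  match 'x'
A D $    n n ) $    output A → n
n D $    n n ) $    match 'n'
D $      n ) $      output D → n A
n A $    n ) $      match 'n'
A $      ) $        output A → )
) $      ) $        match ')'
$        $          accept

The string is accepted.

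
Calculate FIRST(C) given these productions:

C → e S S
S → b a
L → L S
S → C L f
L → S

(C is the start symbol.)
To compute FIRST(C), examine every production with C on the left-hand side, reading each right-hand side left to right until a non-nullable symbol is reached.

From C → e S S:
  - e is a terminal: add 'e' and stop

Collecting: FIRST(C) = { 'e' }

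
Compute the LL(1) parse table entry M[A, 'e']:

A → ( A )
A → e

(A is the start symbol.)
To find M[A, 'e'], we find productions for A where 'e' is in the predict set (PREDICT(N → α) = (FIRST(α) \ {ε}) ∪ (FOLLOW(N) if α ⇒* ε)).

A → ( A ): PREDICT = { '(' }
A → e: PREDICT = { 'e' }
  'e' is in predict set, so this production goes in M[A, 'e']

M[A, 'e'] = A → e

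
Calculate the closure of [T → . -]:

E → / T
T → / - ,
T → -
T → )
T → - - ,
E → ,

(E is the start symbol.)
{ [T → . -] }

To compute CLOSURE, for each item [A → α.Bβ] where B is a non-terminal, add [B → .γ] for all productions B → γ; repeat for the newly added items until nothing changes.

Start with: [T → . -]
The dot precedes the terminal '-', so nothing is added.

CLOSURE = { [T → . -] }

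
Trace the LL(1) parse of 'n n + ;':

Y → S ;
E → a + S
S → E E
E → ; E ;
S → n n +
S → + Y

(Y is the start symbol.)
Stack is shown with the top on the left.

Stack      Input      Action
----------------------------
Y $        n n + ; $  output Y → S ;
S ; $      n n + ; $  output S → n n +
n n + ; $  n n + ; $  match 'n'
n + ; $    n + ; $    match 'n'
+ ; $      + ; $      match '+'
; $        ; $        match ';'
$          $          accept

The string is accepted.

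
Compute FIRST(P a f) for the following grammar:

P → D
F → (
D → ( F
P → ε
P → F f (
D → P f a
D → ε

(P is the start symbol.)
FIRST sets of the non-terminals involved (from the grammar, by fixed-point iteration):
  FIRST(P) = { '(', 'f', ε }

To compute FIRST(P a f), process the symbols left to right:
Symbol P is a non-terminal. Add FIRST(P) \ {ε} = { '(', 'f' }
P is nullable (ε ∈ FIRST(P)), continue to the next symbol.
Symbol a is a terminal. Add 'a' and stop.
FIRST(P a f) = { '(', 'a', 'f' }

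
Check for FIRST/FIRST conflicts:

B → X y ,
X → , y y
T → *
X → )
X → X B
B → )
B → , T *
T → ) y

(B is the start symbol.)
Yes. B → X y ',' / B → ')' on { ')' }; B → X y ',' / B → ',' T '*' on { ',' }; X → ',' y y / X → X B on { ',' }; X → ')' / X → X B on { ')' }

A FIRST/FIRST conflict occurs when two productions N → α and N → β for the same non-terminal have FIRST(α) ∩ FIRST(β) ≠ ∅ (with ε ∈ FIRST of a nullable right-hand side, so two nullable alternatives also conflict).

FIRST sets of the non-terminals at (or reachable through a nullable prefix from) the front of some alternative:
  FIRST(X) = { ')', ',' }

Productions for B:
  B → X y ,: FIRST = { ')', ',' }
  B → ): FIRST = { ')' }
  B → , T *: FIRST = { ',' }
Productions for X:
  X → , y y: FIRST = { ',' }
  X → ): FIRST = { ')' }
  X → X B: FIRST = { ')', ',' }
Productions for T:
  T → *: FIRST = { '*' }
  T → ) y: FIRST = { ')' }

Conflict for B: B → X y , and B → )
  Overlap: { ')' }
Conflict for B: B → X y , and B → , T *
  Overlap: { ',' }
Conflict for X: X → , y y and X → X B
  Overlap: { ',' }
Conflict for X: X → ) and X → X B
  Overlap: { ')' }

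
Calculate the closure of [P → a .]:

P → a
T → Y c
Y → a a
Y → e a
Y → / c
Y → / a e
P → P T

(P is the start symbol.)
Start with: [P → a .]
The dot is at the end, so nothing is added.

CLOSURE = { [P → a .] }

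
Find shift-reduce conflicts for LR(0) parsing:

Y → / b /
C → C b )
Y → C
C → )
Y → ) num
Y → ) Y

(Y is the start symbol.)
A shift-reduce conflict occurs when an LR(0) state has both:
  - a complete (reduce) item [A → α .] (dot at the end), and
  - a shift item [B → β . c γ] (dot before a terminal).

Augment with Y' → Y and build the canonical LR(0) collection (I0 = CLOSURE({[Y' → . Y]}), then GOTO on every symbol after a dot until no new states appear). It has 11 states:
  I0: { [C → . )], [C → . C b )], [Y → . ) Y], [Y → . ) num], [Y → . / b /], [Y → . C], [Y' → . Y] }  — shift
  I1: { [C → ) .], [C → . )], [C → . C b )], [Y → ) . Y], [Y → ) . num], [Y → . ) Y], [Y → . ) num], [Y → . / b /], [Y → . C] }  — shift, reduce
  I2: { [Y → / . b /] }  — shift
  I3: { [C → C . b )], [Y → C .] }  — shift, reduce
  I4: { [Y' → Y .] }  — accept
  I5: { [C → C b . )] }  — shift
  I6: { [C → C b ) .] }  — reduce
  I7: { [Y → / b . /] }  — shift
  I8: { [Y → / b / .] }  — reduce
  I9: { [Y → ) Y .] }  — reduce
  I10: { [Y → ) num .] }  — reduce

I1 contains reduce item [C → ) .] and shift items [C → . )], [Y → . ) Y], [Y → . ) num], [Y → ) . num], [Y → . / b /] — shift-reduce conflict.
I3 contains reduce item [Y → C .] and shift item [C → C . b )] — shift-reduce conflict.

Answer: Yes — I1: [C → ) .] vs [C → . )]; I3: [Y → C .] vs [C → C . b )]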